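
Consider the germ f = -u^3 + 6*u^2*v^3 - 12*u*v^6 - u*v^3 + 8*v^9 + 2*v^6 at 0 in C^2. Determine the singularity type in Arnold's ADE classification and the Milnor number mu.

Type E7, Milnor number mu = 7.

The Hessian of f at 0 is [[0, 0], [0, 0]] with rank 0, so corank 2. A Groebner basis of the Jacobian ideal J(f) in C{u,v} is {u^3, u*v^2, 3*u^2 + v^3}; counting standard monomials gives mu = 7. Corank 2; j^3 = -u^3 is a perfect cube, so E-series; the 4-jet and mu = 7 give E_7.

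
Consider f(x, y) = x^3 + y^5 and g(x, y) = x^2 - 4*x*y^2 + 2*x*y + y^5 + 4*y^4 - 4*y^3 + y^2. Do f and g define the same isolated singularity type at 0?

No.

The Hessian of f at 0 has rank 0. Corank 2; j^3 = x^3 is a perfect cube, so E-series; the 5-jet and mu = 8 give E_8. The Hessian of g at 0 has rank 1. Corank 1: A-series; mu = 4 gives A_4. f is E_8 but g is A_4, hence not right-equivalent.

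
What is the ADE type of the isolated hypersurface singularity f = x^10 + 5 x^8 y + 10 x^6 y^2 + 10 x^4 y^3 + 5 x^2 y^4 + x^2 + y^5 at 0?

A_4

The Hessian of f at 0 has rank 1. Corank 1: A-series; mu = 4 gives A_4.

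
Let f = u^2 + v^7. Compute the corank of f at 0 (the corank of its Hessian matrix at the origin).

Hessian at 0 has rank 1.

1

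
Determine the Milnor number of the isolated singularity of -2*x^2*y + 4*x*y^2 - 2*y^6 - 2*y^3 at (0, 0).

The Hessian of f at 0 has rank 0. Corank 2; j^3 = -2*y*(x - y)^2 has shape L^2 M (L != M), so D-series; mu = 7 gives D_7.

7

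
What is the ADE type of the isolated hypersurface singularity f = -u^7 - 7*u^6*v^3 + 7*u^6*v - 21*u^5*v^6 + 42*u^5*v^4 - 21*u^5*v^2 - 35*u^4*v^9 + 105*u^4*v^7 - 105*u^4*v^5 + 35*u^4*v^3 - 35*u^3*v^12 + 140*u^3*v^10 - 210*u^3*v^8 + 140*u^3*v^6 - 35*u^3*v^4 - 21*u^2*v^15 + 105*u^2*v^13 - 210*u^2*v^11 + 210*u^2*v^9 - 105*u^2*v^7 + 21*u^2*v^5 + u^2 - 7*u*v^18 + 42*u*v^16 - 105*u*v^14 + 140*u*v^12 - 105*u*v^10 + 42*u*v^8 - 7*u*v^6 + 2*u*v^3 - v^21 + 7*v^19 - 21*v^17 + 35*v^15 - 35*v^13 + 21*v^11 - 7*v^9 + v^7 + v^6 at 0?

A_{6}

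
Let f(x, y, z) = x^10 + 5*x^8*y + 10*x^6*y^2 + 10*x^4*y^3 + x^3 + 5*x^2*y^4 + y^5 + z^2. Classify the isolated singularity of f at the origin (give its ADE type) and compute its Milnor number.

Type E_8, Milnor number mu = 8.

The Hessian of f at 0 has rank 1. Corank 2; j^3 = x^3 is a perfect cube, so E-series; the 5-jet and mu = 8 give E_8.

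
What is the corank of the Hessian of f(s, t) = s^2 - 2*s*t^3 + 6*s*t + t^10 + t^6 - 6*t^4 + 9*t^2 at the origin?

Hessian at 0 has rank 1.

1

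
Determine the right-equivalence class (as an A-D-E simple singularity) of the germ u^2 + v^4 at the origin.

The Hessian of f at 0 is [[2, 0], [0, 0]] with rank 1, so corank 1. A Groebner basis of the Jacobian ideal J(f) in C{u,v} is {v^3, u}; counting standard monomials gives mu = 3. Corank 1: A-series; mu = 3 gives A_3.

A_3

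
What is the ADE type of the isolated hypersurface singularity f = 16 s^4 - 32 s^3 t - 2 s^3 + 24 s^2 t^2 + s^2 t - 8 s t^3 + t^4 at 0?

The Hessian of f at 0 has rank 0. Corank 2; j^3 = -s^2*(2*s - t) has shape L^2 M (L != M), so D-series; mu = 5 gives D_5.

D_{5}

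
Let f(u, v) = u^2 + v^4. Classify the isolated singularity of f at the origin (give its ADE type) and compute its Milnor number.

Type A3, Milnor number mu = 3.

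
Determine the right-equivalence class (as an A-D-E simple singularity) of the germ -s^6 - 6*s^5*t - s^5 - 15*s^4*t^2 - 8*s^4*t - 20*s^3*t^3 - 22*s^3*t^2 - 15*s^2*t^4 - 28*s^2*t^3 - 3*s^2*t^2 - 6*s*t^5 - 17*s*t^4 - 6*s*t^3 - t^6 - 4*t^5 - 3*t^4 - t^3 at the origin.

The Hessian of f at 0 is [[0, 0], [0, 0]] with rank 0, so corank 2. A Groebner basis of the Jacobian ideal J(f) in C{s,t} is {s^4 - 2*s*t^2, s^2*t + 2*s*t^2 + t^2/2, t^3}; counting standard monomials gives mu = 8. Corank 2; j^3 = -t^3 is a perfect cube, so E-series; the 5-jet and mu = 8 give E_8.

E8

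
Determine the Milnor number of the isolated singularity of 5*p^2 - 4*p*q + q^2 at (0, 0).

1

The Hessian of f at 0 is [[10, -4], [-4, 2]] with rank 2, so corank 0. A Groebner basis of the Jacobian ideal J(f) in C{p,q} is {p, q}; counting standard monomials gives mu = 1. Corank 0: nondegenerate Morse point, so A_1.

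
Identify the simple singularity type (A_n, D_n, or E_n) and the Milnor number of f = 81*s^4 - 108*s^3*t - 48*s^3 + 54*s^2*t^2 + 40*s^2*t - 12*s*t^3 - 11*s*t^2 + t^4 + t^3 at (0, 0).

Type D_{5}, Milnor number mu = 5.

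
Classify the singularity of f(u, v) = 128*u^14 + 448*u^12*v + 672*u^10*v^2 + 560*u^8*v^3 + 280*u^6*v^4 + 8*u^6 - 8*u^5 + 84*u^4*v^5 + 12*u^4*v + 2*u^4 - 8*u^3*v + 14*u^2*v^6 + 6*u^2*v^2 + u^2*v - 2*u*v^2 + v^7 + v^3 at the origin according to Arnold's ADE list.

D_8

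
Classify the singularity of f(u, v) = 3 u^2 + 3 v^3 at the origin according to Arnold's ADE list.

The Hessian of f at 0 has rank 1. Corank 1: A-series; mu = 2 gives A_2.

A_2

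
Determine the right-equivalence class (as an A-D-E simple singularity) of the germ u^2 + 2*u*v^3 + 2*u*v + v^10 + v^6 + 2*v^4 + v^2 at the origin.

A9

The Hessian of f at 0 has rank 1. Corank 1: A-series; mu = 9 gives A_9.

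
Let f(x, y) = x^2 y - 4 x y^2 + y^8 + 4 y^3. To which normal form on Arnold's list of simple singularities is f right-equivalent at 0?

D_9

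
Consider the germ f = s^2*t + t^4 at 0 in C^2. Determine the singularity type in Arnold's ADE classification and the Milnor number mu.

Type D_5, Milnor number mu = 5.

The Hessian of f at 0 has rank 0. Corank 2; j^3 = s^2*t has shape L^2 M (L != M), so D-series; mu = 5 gives D_5.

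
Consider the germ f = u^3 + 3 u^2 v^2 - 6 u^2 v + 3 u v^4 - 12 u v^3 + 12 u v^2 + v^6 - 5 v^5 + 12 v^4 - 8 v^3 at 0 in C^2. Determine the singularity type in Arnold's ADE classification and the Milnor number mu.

Type E_{8}, Milnor number mu = 8.

The Hessian of f at 0 has rank 0. Corank 2; j^3 = (u - 2*v)^3 is a perfect cube, so E-series; the 5-jet and mu = 8 give E_8.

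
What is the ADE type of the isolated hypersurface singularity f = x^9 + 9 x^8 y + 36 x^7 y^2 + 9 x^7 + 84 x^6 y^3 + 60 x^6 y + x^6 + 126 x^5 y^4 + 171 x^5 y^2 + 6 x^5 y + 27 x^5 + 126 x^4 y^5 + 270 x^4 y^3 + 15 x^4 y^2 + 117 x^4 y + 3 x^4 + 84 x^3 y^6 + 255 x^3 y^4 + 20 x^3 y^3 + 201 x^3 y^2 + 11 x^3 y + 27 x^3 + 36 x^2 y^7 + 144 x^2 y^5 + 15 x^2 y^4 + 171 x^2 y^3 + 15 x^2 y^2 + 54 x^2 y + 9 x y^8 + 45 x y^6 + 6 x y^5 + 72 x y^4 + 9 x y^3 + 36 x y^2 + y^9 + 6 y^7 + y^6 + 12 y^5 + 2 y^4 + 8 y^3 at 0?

E_7

The Hessian of f at 0 is [[0, 0], [0, 0]] with rank 0, so corank 2. A Groebner basis of the Jacobian ideal J(f) in C{x,y} is {19683*x^2 + 26244*x*y + y^4 + 27*y^3 + 8748*y^2, x^3 + 270*x^2 + 360*x*y + 2*y^3/3 + 120*y^2, x^2*y - 243*x^2 - 324*x*y - 7*y^3/9 - 108*y^2, 162*x^2 + x*y^2 + 216*x*y + 8*y^3/9 + 72*y^2}; counting standard monomials gives mu = 7. Corank 2; j^3 = (3*x + 2*y)^3 is a perfect cube, so E-series; the 4-jet and mu = 7 give E_7.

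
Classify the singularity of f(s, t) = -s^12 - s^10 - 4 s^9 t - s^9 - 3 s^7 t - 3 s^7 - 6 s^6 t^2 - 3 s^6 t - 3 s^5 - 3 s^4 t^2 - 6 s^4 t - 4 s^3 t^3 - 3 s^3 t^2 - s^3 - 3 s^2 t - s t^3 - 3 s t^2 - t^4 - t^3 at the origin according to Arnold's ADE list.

E_7

The Hessian of f at 0 is [[0, 0], [0, 0]] with rank 0, so corank 2. A Groebner basis of the Jacobian ideal J(f) in C{s,t} is {s^3 + 3*s^2*t + 6*s^2 + 12*s*t + 6*t^2, -3*s^2 + s*t^2 - 6*s*t - 3*t^2, 3*s^2 + 6*s*t + t^3 + 3*t^2}; counting standard monomials gives mu = 7. Corank 2; j^3 = -(s + t)^3 is a perfect cube, so E-series; the 4-jet and mu = 7 give E_7.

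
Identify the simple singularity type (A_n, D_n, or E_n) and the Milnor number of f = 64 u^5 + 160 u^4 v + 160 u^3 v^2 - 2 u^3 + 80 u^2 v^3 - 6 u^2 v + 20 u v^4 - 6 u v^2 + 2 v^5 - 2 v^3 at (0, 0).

Type E_{8}, Milnor number mu = 8.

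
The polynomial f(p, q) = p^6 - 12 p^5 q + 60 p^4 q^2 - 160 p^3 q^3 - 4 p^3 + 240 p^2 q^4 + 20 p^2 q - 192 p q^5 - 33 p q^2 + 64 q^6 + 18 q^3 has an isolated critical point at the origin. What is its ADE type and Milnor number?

Type D_{7}, Milnor number mu = 7.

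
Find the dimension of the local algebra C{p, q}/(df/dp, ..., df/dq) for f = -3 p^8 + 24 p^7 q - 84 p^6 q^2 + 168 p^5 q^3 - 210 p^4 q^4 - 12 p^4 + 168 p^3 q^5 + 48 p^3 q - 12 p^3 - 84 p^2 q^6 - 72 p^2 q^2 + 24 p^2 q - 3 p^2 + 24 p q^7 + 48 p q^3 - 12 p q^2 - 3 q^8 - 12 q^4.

The Hessian of f at 0 has rank 1. Corank 1: A-series; mu = 7 gives A_7.

7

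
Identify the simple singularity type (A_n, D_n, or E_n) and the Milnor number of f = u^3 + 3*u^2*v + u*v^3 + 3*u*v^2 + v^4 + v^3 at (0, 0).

Type E_7, Milnor number mu = 7.

The Hessian of f at 0 has rank 0. Corank 2; j^3 = (u + v)^3 is a perfect cube, so E-series; the 4-jet and mu = 7 give E_7.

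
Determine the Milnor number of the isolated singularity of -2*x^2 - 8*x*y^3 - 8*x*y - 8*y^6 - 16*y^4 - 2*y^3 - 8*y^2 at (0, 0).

The Hessian of f at 0 has rank 1. Corank 1: A-series; mu = 2 gives A_2.

2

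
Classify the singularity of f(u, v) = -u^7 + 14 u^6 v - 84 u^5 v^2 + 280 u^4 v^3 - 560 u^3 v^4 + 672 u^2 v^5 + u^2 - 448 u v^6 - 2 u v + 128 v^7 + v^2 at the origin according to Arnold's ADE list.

A_6

The Hessian of f at 0 has rank 1. Corank 1: A-series; mu = 6 gives A_6.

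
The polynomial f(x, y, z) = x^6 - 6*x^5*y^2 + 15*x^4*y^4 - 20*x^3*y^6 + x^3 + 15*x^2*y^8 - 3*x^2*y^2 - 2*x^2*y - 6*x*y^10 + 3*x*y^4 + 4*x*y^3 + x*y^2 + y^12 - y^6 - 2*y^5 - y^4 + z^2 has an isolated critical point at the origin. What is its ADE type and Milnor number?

The Hessian of f at 0 has rank 1. Corank 2; j^3 = x*(x - y)^2 has shape L^2 M (L != M), so D-series; mu = 7 gives D_7.

Type D_7, Milnor number mu = 7.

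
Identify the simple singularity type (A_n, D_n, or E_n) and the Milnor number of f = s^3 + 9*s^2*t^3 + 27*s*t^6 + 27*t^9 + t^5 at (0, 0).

The Hessian of f at 0 has rank 0. Corank 2; j^3 = s^3 is a perfect cube, so E-series; the 5-jet and mu = 8 give E_8.

Type E8, Milnor number mu = 8.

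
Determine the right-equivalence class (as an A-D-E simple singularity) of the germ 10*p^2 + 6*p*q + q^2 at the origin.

A_{1}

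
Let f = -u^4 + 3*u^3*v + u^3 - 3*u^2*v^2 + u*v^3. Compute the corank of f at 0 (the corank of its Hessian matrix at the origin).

The Hessian at 0 is [[0, 0], [0, 0]] of rank 0; hence corank 2.

2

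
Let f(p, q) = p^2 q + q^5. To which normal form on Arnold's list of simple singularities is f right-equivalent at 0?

The Hessian of f at 0 has rank 0. Corank 2; j^3 = p^2*q has shape L^2 M (L != M), so D-series; mu = 6 gives D_6.

D_6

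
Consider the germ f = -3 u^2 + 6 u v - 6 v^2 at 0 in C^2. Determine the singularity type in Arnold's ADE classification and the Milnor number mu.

Type A1, Milnor number mu = 1.

The Hessian of f at 0 is [[-6, 6], [6, -12]] with rank 2, so corank 0. A Groebner basis of the Jacobian ideal J(f) in C{u,v} is {u, v}; counting standard monomials gives mu = 1. Corank 0: nondegenerate Morse point, so A_1.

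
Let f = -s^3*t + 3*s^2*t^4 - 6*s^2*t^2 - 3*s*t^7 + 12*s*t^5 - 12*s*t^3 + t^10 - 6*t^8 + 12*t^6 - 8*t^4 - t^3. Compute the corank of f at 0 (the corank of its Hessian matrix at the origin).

2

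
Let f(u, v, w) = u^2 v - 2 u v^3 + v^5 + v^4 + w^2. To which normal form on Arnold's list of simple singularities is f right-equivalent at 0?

D_5

The Hessian of f at 0 is [[0, 0, 0], [0, 0, 0], [0, 0, 2]] with rank 1, so corank 2. A Groebner basis of the Jacobian ideal J(f) in C{u,v,w} is {u*v^2, -u*v + v^3, u^2 + 4*u*v, w}; counting standard monomials gives mu = 5. Corank 2; j^3 = u^2*v has shape L^2 M (L != M), so D-series; mu = 5 gives D_5.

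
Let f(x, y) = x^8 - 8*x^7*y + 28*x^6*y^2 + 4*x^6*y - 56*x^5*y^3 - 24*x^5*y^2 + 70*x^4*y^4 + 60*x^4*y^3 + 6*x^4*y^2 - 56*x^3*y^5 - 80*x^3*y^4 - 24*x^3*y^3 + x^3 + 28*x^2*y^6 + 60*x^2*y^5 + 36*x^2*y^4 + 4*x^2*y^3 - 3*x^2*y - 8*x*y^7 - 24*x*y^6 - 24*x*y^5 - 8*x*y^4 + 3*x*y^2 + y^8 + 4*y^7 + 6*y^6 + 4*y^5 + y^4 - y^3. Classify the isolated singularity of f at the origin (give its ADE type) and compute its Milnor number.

Type E_{6}, Milnor number mu = 6.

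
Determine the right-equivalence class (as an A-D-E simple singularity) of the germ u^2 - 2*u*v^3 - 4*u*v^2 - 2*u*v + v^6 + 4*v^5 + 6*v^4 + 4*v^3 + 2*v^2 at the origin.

The Hessian of f at 0 has rank 2. Corank 0: nondegenerate Morse point, so A_1.

A_1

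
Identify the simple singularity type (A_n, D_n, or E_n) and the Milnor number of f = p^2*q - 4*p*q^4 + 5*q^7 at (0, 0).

Type D_8, Milnor number mu = 8.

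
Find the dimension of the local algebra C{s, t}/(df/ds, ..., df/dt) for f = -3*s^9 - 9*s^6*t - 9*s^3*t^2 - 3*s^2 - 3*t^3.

2

The Hessian of f at 0 has rank 1. Corank 1: A-series; mu = 2 gives A_2.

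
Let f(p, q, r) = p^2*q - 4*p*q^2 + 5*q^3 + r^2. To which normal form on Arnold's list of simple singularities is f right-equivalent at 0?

D4

The Hessian of f at 0 has rank 1. Corank 2; j^3 = q*(p^2 - 4*p*q + 5*q^2) splits into three distinct lines over C (the quadratic factor has nonzero discriminant), so D_4.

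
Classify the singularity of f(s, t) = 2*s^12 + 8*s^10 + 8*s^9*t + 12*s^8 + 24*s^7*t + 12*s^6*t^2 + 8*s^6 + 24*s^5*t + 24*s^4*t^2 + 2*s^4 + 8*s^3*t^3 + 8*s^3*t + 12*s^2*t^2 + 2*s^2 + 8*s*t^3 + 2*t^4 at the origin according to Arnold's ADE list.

The Hessian of f at 0 has rank 1. Corank 1: A-series; mu = 3 gives A_3.

A_3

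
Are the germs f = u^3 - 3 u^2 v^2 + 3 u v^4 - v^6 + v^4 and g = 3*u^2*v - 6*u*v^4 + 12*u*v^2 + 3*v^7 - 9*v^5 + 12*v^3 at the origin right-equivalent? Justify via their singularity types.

The Hessian of f at 0 has rank 0. Corank 2; j^3 = u^3 is a perfect cube, so E-series; the 4-jet and mu = 6 give E_6. The Hessian of g at 0 has rank 0. Corank 2; j^3 = 3*v*(u + 2*v)^2 has shape L^2 M (L != M), so D-series; mu = 6 gives D_6. f is E_6 but g is D_6, hence not right-equivalent.

No.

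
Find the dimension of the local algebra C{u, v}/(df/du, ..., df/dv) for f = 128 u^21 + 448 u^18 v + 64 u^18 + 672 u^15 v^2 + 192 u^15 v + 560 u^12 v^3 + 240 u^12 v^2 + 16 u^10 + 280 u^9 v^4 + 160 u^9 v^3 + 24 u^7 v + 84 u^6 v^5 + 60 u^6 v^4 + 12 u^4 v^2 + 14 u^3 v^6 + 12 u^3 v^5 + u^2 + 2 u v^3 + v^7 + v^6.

6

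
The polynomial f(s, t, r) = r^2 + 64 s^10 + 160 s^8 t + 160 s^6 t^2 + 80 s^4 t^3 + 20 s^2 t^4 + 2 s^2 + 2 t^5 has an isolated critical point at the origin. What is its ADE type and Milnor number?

Type A4, Milnor number mu = 4.

The Hessian of f at 0 has rank 2. Corank 1: A-series; mu = 4 gives A_4.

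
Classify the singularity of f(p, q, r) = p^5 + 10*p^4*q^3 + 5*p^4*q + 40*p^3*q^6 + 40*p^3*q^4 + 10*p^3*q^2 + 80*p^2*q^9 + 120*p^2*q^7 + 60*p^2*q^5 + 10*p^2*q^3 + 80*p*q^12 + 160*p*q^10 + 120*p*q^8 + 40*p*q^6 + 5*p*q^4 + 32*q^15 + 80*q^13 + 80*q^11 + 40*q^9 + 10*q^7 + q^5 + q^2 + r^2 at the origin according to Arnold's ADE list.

The Hessian of f at 0 is [[0, 0, 0], [0, 2, 0], [0, 0, 2]] with rank 2, so corank 1. A Groebner basis of the Jacobian ideal J(f) in C{p,q,r} is {p^4, q, r}; counting standard monomials gives mu = 4. Corank 1: A-series; mu = 4 gives A_4.

A_4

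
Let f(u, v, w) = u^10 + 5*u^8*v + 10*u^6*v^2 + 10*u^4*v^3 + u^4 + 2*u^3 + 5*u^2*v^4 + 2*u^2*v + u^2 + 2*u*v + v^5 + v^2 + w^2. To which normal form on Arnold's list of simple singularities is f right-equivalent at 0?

A_{4}

The Hessian of f at 0 is [[2, 2, 0], [2, 2, 0], [0, 0, 2]] with rank 2, so corank 1. A Groebner basis of the Jacobian ideal J(f) in C{u,v,w} is {u/2 + v^3 + v^2/2 + v/2, u^2 + u + v, u*v - u/2 + v^2/2 - v/2, w}; counting standard monomials gives mu = 4. Corank 1: A-series; mu = 4 gives A_4.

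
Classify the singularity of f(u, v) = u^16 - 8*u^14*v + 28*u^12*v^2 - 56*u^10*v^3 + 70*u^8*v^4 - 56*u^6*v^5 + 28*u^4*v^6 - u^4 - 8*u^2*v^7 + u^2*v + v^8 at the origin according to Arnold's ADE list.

The Hessian of f at 0 has rank 0. Corank 2; j^3 = u^2*v has shape L^2 M (L != M), so D-series; mu = 9 gives D_9.

D_9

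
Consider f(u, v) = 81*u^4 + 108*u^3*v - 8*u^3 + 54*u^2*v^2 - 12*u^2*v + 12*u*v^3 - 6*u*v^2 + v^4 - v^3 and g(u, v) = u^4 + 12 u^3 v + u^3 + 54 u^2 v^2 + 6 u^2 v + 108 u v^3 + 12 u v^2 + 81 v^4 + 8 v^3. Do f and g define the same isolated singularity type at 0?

Yes.

The Hessian of f at 0 is [[0, 0], [0, 0]] with rank 0, so corank 2. A Groebner basis of the Jacobian ideal J(f) in C{u,v} is {v^4, u*v^2 + 4*v^3/9, u^2 + u*v + v^2/4}; counting standard monomials gives mu = 6. Corank 2; j^3 = -(2*u + v)^3 is a perfect cube, so E-series; the 4-jet and mu = 6 give E_6. The Hessian of g at 0 is [[0, 0], [0, 0]] with rank 0, so corank 2. A Groebner basis of the Jacobian ideal J(g) in C{u,v} is {v^4, u*v^2 + 7*v^3/3, u^2 + 4*u*v + 4*v^2}; counting standard monomials gives mu = 6. Corank 2; j^3 = (u + 2*v)^3 is a perfect cube, so E-series; the 4-jet and mu = 6 give E_6. Both have type E_6, hence right-equivalent.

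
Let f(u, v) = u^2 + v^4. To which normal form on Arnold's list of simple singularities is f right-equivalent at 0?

A3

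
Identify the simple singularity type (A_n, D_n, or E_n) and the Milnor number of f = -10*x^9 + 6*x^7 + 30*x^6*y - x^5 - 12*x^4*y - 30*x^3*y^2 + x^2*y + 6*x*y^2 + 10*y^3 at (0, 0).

The Hessian of f at 0 has rank 0. Corank 2; j^3 = y*(x^2 + 6*x*y + 10*y^2) splits into three distinct lines over C (the quadratic factor has nonzero discriminant), so D_4.

Type D_4, Milnor number mu = 4.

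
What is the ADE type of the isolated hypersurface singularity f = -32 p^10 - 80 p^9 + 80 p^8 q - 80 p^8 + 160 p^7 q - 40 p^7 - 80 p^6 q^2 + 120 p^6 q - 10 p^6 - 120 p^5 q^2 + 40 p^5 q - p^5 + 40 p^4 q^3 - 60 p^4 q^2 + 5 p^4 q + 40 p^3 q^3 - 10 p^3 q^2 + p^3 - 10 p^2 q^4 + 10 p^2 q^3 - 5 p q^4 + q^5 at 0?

E8

The Hessian of f at 0 has rank 0. Corank 2; j^3 = p^3 is a perfect cube, so E-series; the 5-jet and mu = 8 give E_8.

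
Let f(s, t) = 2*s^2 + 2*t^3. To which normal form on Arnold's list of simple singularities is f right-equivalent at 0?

A_2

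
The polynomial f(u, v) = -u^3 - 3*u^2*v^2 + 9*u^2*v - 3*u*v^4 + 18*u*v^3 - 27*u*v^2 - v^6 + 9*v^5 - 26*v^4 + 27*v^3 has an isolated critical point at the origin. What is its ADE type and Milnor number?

Type E_6, Milnor number mu = 6.

The Hessian of f at 0 is [[0, 0], [0, 0]] with rank 0, so corank 2. A Groebner basis of the Jacobian ideal J(f) in C{u,v} is {u^3 + 27*u^2/2 - 81*u*v + 243*v^2/2, u^2*v + 3*u^2 - 18*u*v + 27*v^2, u^2/2 + u*v^2 - 3*u*v + 9*v^2/2, v^3}; counting standard monomials gives mu = 6. Corank 2; j^3 = -(u - 3*v)^3 is a perfect cube, so E-series; the 4-jet and mu = 6 give E_6.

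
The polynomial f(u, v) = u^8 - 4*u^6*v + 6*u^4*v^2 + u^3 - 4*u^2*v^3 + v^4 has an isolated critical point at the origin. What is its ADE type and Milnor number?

Type E_6, Milnor number mu = 6.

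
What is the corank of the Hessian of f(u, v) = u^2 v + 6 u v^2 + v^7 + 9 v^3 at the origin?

2

Hessian at 0 has rank 0.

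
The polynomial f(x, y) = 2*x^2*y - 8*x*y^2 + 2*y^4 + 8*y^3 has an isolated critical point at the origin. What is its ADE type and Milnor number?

Type D5, Milnor number mu = 5.

The Hessian of f at 0 has rank 0. Corank 2; j^3 = 2*y*(x - 2*y)^2 has shape L^2 M (L != M), so D-series; mu = 5 gives D_5.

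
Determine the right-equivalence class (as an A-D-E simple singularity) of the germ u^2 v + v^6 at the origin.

The Hessian of f at 0 has rank 0. Corank 2; j^3 = u^2*v has shape L^2 M (L != M), so D-series; mu = 7 gives D_7.

D_{7}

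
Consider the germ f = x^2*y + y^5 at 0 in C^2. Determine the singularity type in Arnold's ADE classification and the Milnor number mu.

The Hessian of f at 0 has rank 0. Corank 2; j^3 = x^2*y has shape L^2 M (L != M), so D-series; mu = 6 gives D_6.

Type D6, Milnor number mu = 6.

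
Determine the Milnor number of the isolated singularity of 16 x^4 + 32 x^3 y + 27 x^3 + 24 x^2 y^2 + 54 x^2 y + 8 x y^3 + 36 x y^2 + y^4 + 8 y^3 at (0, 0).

6

The Hessian of f at 0 is [[0, 0], [0, 0]] with rank 0, so corank 2. A Groebner basis of the Jacobian ideal J(f) in C{x,y} is {y^4, x*y^2 + 11*y^3/18, x^2 + 4*x*y/3 + 4*y^2/9}; counting standard monomials gives mu = 6. Corank 2; j^3 = (3*x + 2*y)^3 is a perfect cube, so E-series; the 4-jet and mu = 6 give E_6.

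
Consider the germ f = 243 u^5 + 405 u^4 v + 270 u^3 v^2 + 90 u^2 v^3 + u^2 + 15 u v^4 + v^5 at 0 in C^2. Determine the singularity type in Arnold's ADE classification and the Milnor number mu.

The Hessian of f at 0 has rank 1. Corank 1: A-series; mu = 4 gives A_4.

Type A_{4}, Milnor number mu = 4.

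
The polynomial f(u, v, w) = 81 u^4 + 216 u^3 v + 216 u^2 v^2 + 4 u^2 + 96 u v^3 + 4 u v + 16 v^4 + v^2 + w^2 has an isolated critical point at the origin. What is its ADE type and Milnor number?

The Hessian of f at 0 is [[8, 4, 0], [4, 2, 0], [0, 0, 2]] with rank 2, so corank 1. A Groebner basis of the Jacobian ideal J(f) in C{u,v,w} is {v^3, u + v/2, w}; counting standard monomials gives mu = 3. Corank 1: A-series; mu = 3 gives A_3.

Type A_{3}, Milnor number mu = 3.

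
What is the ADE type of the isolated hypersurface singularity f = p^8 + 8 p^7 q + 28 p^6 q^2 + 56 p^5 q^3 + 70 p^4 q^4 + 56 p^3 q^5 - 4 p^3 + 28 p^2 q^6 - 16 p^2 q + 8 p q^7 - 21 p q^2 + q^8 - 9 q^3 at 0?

D9

The Hessian of f at 0 is [[0, 0], [0, 0]] with rank 0, so corank 2. A Groebner basis of the Jacobian ideal J(f) in C{p,q} is {32*p*q + q^7 + 48*q^2, p*q^2 + 3*q^3/2, p^2 + 5*p*q/2 + 3*q^2/2}; counting standard monomials gives mu = 9. Corank 2; j^3 = -(p + q)*(2*p + 3*q)^2 has shape L^2 M (L != M), so D-series; mu = 9 gives D_9.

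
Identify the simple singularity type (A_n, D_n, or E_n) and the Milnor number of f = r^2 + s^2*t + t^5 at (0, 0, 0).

The Hessian of f at 0 has rank 1. Corank 2; j^3 = s^2*t has shape L^2 M (L != M), so D-series; mu = 6 gives D_6.

Type D_6, Milnor number mu = 6.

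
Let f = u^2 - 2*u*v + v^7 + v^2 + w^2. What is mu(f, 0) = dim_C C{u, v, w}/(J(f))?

The Hessian of f at 0 is [[2, -2, 0], [-2, 2, 0], [0, 0, 2]] with rank 2, so corank 1. A Groebner basis of the Jacobian ideal J(f) in C{u,v,w} is {v^6, u - v, w}; counting standard monomials gives mu = 6. Corank 1: A-series; mu = 6 gives A_6.

6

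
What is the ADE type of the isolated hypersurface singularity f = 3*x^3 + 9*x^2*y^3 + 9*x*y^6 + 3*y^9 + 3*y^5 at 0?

E_8

The Hessian of f at 0 is [[0, 0], [0, 0]] with rank 0, so corank 2. A Groebner basis of the Jacobian ideal J(f) in C{x,y} is {x^2/2 + x*y^3, y^4, x^3, x^2*y}; counting standard monomials gives mu = 8. Corank 2; j^3 = 3*x^3 is a perfect cube, so E-series; the 5-jet and mu = 8 give E_8.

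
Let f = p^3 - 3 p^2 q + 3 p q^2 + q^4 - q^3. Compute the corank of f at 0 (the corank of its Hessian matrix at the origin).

2

Hessian at 0 has rank 0.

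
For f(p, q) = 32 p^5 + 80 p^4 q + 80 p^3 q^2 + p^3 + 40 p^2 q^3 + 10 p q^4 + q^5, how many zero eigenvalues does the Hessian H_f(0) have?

The Hessian at 0 is [[0, 0], [0, 0]] of rank 0; hence corank 2.

2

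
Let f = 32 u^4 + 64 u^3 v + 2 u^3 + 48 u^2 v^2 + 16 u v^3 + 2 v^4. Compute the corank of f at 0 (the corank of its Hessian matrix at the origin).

Hessian at 0 has rank 0.

2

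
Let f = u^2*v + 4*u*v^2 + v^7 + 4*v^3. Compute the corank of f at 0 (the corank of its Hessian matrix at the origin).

Hessian at 0 has rank 0.

2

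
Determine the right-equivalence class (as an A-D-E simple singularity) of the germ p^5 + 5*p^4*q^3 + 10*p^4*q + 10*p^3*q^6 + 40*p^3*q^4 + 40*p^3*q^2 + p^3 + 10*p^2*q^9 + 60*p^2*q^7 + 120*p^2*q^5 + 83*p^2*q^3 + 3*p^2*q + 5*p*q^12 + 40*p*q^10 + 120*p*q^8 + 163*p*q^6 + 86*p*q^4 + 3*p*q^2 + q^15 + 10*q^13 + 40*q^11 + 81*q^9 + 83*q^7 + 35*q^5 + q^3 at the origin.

The Hessian of f at 0 has rank 0. Corank 2; j^3 = (p + q)^3 is a perfect cube, so E-series; the 5-jet and mu = 8 give E_8.

E_8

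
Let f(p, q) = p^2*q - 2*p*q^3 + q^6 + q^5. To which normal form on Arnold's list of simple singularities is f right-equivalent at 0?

D7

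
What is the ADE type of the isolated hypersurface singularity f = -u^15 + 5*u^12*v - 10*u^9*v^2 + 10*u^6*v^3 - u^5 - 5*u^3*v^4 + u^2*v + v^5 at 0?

D6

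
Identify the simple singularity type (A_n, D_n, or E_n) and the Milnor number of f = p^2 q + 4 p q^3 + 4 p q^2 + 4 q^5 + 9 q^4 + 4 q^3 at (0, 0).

Type D5, Milnor number mu = 5.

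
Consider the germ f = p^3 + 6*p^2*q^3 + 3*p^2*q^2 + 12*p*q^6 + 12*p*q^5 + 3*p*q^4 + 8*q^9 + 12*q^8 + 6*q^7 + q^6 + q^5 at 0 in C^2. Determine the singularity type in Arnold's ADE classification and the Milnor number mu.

The Hessian of f at 0 has rank 0. Corank 2; j^3 = p^3 is a perfect cube, so E-series; the 5-jet and mu = 8 give E_8.

Type E8, Milnor number mu = 8.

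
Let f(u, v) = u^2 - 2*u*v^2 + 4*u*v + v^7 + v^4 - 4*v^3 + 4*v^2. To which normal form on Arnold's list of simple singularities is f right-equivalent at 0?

The Hessian of f at 0 has rank 1. Corank 1: A-series; mu = 6 gives A_6.

A_6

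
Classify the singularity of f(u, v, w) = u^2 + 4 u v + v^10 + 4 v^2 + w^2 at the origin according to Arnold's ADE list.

A9

The Hessian of f at 0 is [[2, 4, 0], [4, 8, 0], [0, 0, 2]] with rank 2, so corank 1. A Groebner basis of the Jacobian ideal J(f) in C{u,v,w} is {v^9, u + 2*v, w}; counting standard monomials gives mu = 9. Corank 1: A-series; mu = 9 gives A_9.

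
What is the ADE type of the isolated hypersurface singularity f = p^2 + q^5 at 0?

A_4

The Hessian of f at 0 has rank 1. Corank 1: A-series; mu = 4 gives A_4.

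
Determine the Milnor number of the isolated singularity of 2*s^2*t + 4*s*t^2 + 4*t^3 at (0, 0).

4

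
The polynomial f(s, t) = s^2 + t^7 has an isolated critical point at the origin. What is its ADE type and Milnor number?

Type A_{6}, Milnor number mu = 6.

The Hessian of f at 0 is [[2, 0], [0, 0]] with rank 1, so corank 1. A Groebner basis of the Jacobian ideal J(f) in C{s,t} is {t^6, s}; counting standard monomials gives mu = 6. Corank 1: A-series; mu = 6 gives A_6.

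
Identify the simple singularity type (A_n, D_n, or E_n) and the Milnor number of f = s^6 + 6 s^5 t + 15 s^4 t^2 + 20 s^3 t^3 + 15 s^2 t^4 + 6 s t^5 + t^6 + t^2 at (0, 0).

Type A5, Milnor number mu = 5.

The Hessian of f at 0 has rank 1. Corank 1: A-series; mu = 5 gives A_5.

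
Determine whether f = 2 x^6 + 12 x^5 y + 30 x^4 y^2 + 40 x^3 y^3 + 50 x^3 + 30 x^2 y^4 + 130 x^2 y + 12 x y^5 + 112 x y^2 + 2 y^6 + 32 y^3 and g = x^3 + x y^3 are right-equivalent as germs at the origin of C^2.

No.

The Hessian of f at 0 is [[0, 0], [0, 0]] with rank 0, so corank 2. A Groebner basis of the Jacobian ideal J(f) in C{x,y} is {-15625*x*y/6 + y^5 - 6250*y^2/3, x*y^2 + 4*y^3/5, x^2 + 9*x*y/5 + 4*y^2/5}; counting standard monomials gives mu = 7. Corank 2; j^3 = 2*(x + y)*(5*x + 4*y)^2 has shape L^2 M (L != M), so D-series; mu = 7 gives D_7. The Hessian of g at 0 is [[0, 0], [0, 0]] with rank 0, so corank 2. A Groebner basis of the Jacobian ideal J(g) in C{x,y} is {x^3, x*y^2, 3*x^2 + y^3}; counting standard monomials gives mu = 7. Corank 2; j^3 = x^3 is a perfect cube, so E-series; the 4-jet and mu = 7 give E_7. f is D_7 but g is E_7, hence not right-equivalent.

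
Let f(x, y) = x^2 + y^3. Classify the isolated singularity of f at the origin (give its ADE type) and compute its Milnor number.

Type A2, Milnor number mu = 2.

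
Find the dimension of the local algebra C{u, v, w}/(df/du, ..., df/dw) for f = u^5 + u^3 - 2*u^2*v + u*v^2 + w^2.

The Hessian of f at 0 is [[0, 0, 0], [0, 0, 0], [0, 0, 2]] with rank 1, so corank 2. A Groebner basis of the Jacobian ideal J(f) in C{u,v,w} is {-u*v/5 + v^4 + v^2/5, u*v^2 - v^3, u^2 - u*v, w}; counting standard monomials gives mu = 6. Corank 2; j^3 = u*(u - v)^2 has shape L^2 M (L != M), so D-series; mu = 6 gives D_6.

6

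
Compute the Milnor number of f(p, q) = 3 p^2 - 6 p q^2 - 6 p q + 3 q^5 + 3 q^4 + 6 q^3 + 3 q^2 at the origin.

4

The Hessian of f at 0 is [[6, -6], [-6, 6]] with rank 1, so corank 1. A Groebner basis of the Jacobian ideal J(f) in C{p,q} is {p^2 - 2*p*q + p - q, -p + q^2 + q}; counting standard monomials gives mu = 4. Corank 1: A-series; mu = 4 gives A_4.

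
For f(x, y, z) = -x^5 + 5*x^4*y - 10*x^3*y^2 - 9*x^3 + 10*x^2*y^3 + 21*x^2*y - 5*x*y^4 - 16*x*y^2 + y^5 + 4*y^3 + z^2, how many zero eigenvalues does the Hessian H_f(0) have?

2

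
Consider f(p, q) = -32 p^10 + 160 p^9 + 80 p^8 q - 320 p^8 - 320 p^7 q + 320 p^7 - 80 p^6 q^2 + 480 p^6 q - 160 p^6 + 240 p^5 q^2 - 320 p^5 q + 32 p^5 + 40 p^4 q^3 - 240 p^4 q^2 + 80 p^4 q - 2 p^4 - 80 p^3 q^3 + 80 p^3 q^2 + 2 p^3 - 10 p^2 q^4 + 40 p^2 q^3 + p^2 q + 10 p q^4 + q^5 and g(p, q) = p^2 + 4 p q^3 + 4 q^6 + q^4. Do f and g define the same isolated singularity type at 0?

No.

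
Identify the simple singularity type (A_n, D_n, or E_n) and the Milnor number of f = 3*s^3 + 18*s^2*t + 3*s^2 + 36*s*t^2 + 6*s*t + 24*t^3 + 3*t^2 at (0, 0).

The Hessian of f at 0 has rank 1. Corank 1: A-series; mu = 2 gives A_2.

Type A_2, Milnor number mu = 2.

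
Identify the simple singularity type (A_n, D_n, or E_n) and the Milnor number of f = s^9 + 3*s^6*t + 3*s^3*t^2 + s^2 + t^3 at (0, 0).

Type A_{2}, Milnor number mu = 2.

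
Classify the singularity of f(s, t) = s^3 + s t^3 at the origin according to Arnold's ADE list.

The Hessian of f at 0 has rank 0. Corank 2; j^3 = s^3 is a perfect cube, so E-series; the 4-jet and mu = 7 give E_7.

E7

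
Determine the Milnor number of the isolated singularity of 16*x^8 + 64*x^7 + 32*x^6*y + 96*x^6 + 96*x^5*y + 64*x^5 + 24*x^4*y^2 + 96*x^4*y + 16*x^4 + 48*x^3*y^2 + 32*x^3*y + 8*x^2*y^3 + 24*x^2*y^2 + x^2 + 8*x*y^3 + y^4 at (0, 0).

The Hessian of f at 0 is [[2, 0], [0, 0]] with rank 1, so corank 1. A Groebner basis of the Jacobian ideal J(f) in C{x,y} is {y^3, x}; counting standard monomials gives mu = 3. Corank 1: A-series; mu = 3 gives A_3.

3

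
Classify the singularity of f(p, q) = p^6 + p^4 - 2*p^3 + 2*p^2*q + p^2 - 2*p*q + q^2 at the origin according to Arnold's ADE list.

The Hessian of f at 0 has rank 1. Corank 1: A-series; mu = 5 gives A_5.

A5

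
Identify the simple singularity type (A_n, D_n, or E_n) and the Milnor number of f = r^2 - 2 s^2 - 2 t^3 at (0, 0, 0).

Type A2, Milnor number mu = 2.

The Hessian of f at 0 has rank 2. Corank 1: A-series; mu = 2 gives A_2.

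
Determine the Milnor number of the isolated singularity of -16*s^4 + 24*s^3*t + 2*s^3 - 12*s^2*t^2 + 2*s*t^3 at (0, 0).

The Hessian of f at 0 has rank 0. Corank 2; j^3 = 2*s^3 is a perfect cube, so E-series; the 4-jet and mu = 7 give E_7.

7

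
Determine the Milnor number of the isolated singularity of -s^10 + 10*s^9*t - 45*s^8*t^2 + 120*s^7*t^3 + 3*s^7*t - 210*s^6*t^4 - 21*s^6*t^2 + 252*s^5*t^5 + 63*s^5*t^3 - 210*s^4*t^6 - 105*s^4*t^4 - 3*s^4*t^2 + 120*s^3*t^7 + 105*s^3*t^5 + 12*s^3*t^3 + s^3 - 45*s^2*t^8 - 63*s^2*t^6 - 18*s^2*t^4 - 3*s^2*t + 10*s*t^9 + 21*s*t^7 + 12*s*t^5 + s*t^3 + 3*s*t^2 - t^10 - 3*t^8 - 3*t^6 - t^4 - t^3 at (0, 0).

7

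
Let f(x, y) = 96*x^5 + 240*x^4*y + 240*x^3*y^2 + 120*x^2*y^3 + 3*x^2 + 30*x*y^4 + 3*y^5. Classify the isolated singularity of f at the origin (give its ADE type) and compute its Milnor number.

Type A_{4}, Milnor number mu = 4.

The Hessian of f at 0 has rank 1. Corank 1: A-series; mu = 4 gives A_4.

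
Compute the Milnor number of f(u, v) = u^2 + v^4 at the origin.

3

The Hessian of f at 0 is [[2, 0], [0, 0]] with rank 1, so corank 1. A Groebner basis of the Jacobian ideal J(f) in C{u,v} is {v^3, u}; counting standard monomials gives mu = 3. Corank 1: A-series; mu = 3 gives A_3.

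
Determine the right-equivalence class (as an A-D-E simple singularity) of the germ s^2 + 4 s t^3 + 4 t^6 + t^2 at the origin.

The Hessian of f at 0 has rank 2. Corank 0: nondegenerate Morse point, so A_1.

A_1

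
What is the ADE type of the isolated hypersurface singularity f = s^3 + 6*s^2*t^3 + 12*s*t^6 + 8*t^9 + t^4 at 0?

E6

The Hessian of f at 0 has rank 0. Corank 2; j^3 = s^3 is a perfect cube, so E-series; the 4-jet and mu = 6 give E_6.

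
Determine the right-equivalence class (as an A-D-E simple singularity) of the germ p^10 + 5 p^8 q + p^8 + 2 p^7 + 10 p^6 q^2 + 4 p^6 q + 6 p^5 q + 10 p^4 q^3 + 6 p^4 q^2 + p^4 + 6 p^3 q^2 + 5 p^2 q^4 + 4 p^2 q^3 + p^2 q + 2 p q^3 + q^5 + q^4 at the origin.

D_{5}

The Hessian of f at 0 is [[0, 0], [0, 0]] with rank 0, so corank 2. A Groebner basis of the Jacobian ideal J(f) in C{p,q} is {p*q^2, p*q + q^3, p^2 - 4*p*q}; counting standard monomials gives mu = 5. Corank 2; j^3 = p^2*q has shape L^2 M (L != M), so D-series; mu = 5 gives D_5.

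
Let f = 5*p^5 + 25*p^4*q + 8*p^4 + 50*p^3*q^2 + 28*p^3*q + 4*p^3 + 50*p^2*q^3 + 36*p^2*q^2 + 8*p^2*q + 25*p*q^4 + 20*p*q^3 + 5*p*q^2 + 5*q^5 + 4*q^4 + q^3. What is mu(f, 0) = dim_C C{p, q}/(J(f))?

6

The Hessian of f at 0 has rank 0. Corank 2; j^3 = (p + q)*(2*p + q)^2 has shape L^2 M (L != M), so D-series; mu = 6 gives D_6.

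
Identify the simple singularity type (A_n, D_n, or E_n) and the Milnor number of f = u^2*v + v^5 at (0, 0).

The Hessian of f at 0 is [[0, 0], [0, 0]] with rank 0, so corank 2. A Groebner basis of the Jacobian ideal J(f) in C{u,v} is {u^2/5 + v^4, u^3, u*v}; counting standard monomials gives mu = 6. Corank 2; j^3 = u^2*v has shape L^2 M (L != M), so D-series; mu = 6 gives D_6.

Type D6, Milnor number mu = 6.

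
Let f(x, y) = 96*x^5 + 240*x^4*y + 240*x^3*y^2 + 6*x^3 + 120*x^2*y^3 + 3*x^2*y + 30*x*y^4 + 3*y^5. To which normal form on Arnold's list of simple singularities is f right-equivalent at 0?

The Hessian of f at 0 is [[0, 0], [0, 0]] with rank 0, so corank 2. A Groebner basis of the Jacobian ideal J(f) in C{x,y} is {-x*y/10 + y^4, x*y^2, x^2 + x*y/2}; counting standard monomials gives mu = 6. Corank 2; j^3 = 3*x^2*(2*x + y) has shape L^2 M (L != M), so D-series; mu = 6 gives D_6.

D_{6}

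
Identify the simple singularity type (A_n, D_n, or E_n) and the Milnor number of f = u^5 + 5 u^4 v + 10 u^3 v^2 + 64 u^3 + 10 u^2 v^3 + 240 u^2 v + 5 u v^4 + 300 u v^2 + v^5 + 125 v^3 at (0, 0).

The Hessian of f at 0 has rank 0. Corank 2; j^3 = (4*u + 5*v)^3 is a perfect cube, so E-series; the 5-jet and mu = 8 give E_8.

Type E8, Milnor number mu = 8.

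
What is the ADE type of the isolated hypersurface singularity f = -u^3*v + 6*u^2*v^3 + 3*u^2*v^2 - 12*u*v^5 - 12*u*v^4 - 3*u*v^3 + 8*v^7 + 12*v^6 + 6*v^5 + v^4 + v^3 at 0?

The Hessian of f at 0 has rank 0. Corank 2; j^3 = v^3 is a perfect cube, so E-series; the 4-jet and mu = 7 give E_7.

E_{7}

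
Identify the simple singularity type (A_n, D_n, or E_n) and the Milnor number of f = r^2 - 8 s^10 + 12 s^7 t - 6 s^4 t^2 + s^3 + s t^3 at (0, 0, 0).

The Hessian of f at 0 has rank 1. Corank 2; j^3 = s^3 is a perfect cube, so E-series; the 4-jet and mu = 7 give E_7.

Type E_7, Milnor number mu = 7.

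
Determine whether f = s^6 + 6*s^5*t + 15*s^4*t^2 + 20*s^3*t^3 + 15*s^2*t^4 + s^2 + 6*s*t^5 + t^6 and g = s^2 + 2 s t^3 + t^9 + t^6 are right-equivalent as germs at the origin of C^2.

No.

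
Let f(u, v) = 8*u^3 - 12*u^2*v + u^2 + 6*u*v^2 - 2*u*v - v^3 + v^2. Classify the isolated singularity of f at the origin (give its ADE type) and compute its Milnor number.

The Hessian of f at 0 has rank 1. Corank 1: A-series; mu = 2 gives A_2.

Type A2, Milnor number mu = 2.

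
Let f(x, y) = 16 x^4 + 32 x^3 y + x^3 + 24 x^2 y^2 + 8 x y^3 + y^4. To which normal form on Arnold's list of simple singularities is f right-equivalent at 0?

E_6

The Hessian of f at 0 has rank 0. Corank 2; j^3 = x^3 is a perfect cube, so E-series; the 4-jet and mu = 6 give E_6.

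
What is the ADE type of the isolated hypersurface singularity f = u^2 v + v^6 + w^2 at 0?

D_{7}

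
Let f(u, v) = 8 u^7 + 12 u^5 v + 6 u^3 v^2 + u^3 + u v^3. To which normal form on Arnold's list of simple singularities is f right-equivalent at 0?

The Hessian of f at 0 is [[0, 0], [0, 0]] with rank 0, so corank 2. A Groebner basis of the Jacobian ideal J(f) in C{u,v} is {u^3, u*v^2, 3*u^2 + v^3}; counting standard monomials gives mu = 7. Corank 2; j^3 = u^3 is a perfect cube, so E-series; the 4-jet and mu = 7 give E_7.

E_7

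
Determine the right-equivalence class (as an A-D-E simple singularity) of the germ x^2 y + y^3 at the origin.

D4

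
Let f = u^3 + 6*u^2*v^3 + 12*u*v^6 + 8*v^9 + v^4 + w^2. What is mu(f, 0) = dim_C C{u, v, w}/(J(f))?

6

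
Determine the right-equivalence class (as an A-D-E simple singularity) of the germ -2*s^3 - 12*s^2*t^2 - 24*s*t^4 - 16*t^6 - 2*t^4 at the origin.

E_{6}

The Hessian of f at 0 is [[0, 0], [0, 0]] with rank 0, so corank 2. A Groebner basis of the Jacobian ideal J(f) in C{s,t} is {s^3, s^2*t, s^2/4 + s*t^2, t^3}; counting standard monomials gives mu = 6. Corank 2; j^3 = -2*s^3 is a perfect cube, so E-series; the 4-jet and mu = 6 give E_6.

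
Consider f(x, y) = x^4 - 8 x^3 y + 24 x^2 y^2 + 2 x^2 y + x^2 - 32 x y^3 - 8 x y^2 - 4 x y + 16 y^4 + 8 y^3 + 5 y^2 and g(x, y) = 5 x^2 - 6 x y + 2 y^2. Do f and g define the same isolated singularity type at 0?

Yes.

The Hessian of f at 0 is [[2, -4], [-4, 10]] with rank 2, so corank 0. A Groebner basis of the Jacobian ideal J(f) in C{x,y} is {x, y}; counting standard monomials gives mu = 1. Corank 0: nondegenerate Morse point, so A_1. The Hessian of g at 0 is [[10, -6], [-6, 4]] with rank 2, so corank 0. A Groebner basis of the Jacobian ideal J(g) in C{x,y} is {x, y}; counting standard monomials gives mu = 1. Corank 0: nondegenerate Morse point, so A_1. Both have type A_1, hence right-equivalent.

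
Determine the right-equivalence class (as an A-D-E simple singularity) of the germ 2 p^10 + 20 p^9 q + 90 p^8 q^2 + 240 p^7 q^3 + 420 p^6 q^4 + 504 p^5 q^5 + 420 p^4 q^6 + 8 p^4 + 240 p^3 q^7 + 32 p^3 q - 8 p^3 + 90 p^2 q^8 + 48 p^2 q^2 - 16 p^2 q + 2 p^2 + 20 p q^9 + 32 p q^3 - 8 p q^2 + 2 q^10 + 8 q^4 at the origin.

The Hessian of f at 0 has rank 1. Corank 1: A-series; mu = 9 gives A_9.

A_9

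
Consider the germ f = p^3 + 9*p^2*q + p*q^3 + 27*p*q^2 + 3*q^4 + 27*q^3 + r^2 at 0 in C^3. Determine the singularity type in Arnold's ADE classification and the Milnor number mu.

Type E_{7}, Milnor number mu = 7.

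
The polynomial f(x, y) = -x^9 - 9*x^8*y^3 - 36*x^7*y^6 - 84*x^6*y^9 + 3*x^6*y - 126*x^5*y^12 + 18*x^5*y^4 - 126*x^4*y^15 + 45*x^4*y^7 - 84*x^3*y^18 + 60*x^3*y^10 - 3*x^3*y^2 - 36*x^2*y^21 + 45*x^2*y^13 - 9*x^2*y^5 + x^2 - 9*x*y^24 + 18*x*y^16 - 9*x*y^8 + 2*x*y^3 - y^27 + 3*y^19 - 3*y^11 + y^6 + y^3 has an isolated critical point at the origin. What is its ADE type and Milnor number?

The Hessian of f at 0 is [[2, 0], [0, 0]] with rank 1, so corank 1. A Groebner basis of the Jacobian ideal J(f) in C{x,y} is {y^2, x}; counting standard monomials gives mu = 2. Corank 1: A-series; mu = 2 gives A_2.

Type A_2, Milnor number mu = 2.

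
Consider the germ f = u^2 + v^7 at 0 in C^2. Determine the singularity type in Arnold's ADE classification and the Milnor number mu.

Type A_{6}, Milnor number mu = 6.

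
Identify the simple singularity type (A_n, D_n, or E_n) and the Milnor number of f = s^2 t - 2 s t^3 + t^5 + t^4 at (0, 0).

Type D_5, Milnor number mu = 5.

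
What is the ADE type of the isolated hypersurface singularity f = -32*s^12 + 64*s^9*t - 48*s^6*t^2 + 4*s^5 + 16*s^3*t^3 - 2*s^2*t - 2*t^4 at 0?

The Hessian of f at 0 is [[0, 0], [0, 0]] with rank 0, so corank 2. A Groebner basis of the Jacobian ideal J(f) in C{s,t} is {s^3, s^2/4 + t^3, s*t}; counting standard monomials gives mu = 5. Corank 2; j^3 = -2*s^2*t has shape L^2 M (L != M), so D-series; mu = 5 gives D_5.

D5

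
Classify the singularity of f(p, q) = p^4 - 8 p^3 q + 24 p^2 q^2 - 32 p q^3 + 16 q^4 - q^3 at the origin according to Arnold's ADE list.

E_6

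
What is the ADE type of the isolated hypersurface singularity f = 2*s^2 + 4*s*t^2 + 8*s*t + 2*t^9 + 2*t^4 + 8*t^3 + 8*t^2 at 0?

A_8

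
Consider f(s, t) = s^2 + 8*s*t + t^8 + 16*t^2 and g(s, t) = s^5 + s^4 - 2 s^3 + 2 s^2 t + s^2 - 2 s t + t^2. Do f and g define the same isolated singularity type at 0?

The Hessian of f at 0 has rank 1. Corank 1: A-series; mu = 7 gives A_7. The Hessian of g at 0 has rank 1. Corank 1: A-series; mu = 4 gives A_4. f is A_7 but g is A_4, hence not right-equivalent.

No.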